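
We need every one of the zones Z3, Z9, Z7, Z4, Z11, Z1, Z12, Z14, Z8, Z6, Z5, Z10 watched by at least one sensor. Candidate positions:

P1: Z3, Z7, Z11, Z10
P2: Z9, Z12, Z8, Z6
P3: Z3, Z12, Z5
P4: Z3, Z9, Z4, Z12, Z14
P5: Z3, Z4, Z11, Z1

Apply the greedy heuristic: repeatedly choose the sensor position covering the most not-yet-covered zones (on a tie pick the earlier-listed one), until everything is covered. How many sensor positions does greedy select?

5

Pick 1: P4 covers 5 new zones (Z3, Z9, Z4, Z12, Z14).
Pick 2: P1 covers 3 new zones (Z7, Z11, Z10).
Pick 3: P2 covers 2 new zones (Z8, Z6).
Pick 4: P3 covers 1 new zones (Z5).
Pick 5: P5 covers 1 new zones (Z1).
Greedy uses 5 sensor positions.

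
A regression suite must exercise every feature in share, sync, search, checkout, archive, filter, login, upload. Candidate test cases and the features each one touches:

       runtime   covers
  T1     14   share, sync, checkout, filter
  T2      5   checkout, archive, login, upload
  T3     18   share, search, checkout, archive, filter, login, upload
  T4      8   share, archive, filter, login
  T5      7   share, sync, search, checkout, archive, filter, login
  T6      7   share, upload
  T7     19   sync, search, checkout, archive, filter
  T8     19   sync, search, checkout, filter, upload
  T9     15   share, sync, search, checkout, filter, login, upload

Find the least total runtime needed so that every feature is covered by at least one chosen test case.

T2, T5 cover every feature at runtime 5 + 7 = 12.
Any cover uses at least 2 test cases; among all covering selections none totals below 12.

12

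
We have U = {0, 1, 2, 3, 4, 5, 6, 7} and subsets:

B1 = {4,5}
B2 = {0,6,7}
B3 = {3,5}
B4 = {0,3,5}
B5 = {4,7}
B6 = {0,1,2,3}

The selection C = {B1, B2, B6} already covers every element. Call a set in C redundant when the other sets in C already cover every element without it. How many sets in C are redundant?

0

Drop B1: 4, 5 uncovered — not redundant.
Drop B2: 6, 7 uncovered — not redundant.
Drop B6: 1, 2, 3 uncovered — not redundant.
None of the sets in C is redundant.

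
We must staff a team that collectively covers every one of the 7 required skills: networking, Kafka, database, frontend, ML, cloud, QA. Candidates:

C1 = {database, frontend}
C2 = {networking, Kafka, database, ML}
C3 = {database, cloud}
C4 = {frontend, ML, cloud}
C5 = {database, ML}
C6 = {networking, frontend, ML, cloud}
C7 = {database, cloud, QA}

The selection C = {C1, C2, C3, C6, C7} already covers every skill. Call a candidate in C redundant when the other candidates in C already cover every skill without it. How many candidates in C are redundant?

Drop C1: the rest still cover every skill — redundant.
Drop C2: Kafka uncovered — not redundant.
Drop C3: the rest still cover every skill — redundant.
Drop C6: the rest still cover every skill — redundant.
Drop C7: QA uncovered — not redundant.
3 redundant: C1, C3, C6.

3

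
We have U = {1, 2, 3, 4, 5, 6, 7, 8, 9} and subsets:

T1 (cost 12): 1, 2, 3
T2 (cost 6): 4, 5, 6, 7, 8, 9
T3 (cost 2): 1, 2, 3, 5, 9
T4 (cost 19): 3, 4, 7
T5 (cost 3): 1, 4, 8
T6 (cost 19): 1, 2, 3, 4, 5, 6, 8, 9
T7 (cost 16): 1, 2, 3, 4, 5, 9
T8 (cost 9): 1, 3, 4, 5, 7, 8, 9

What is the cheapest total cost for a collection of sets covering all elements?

T2, T3 cover every element at cost 6 + 2 = 8.
Any cover uses at least 2 sets; among all covering selections none totals below 8.

8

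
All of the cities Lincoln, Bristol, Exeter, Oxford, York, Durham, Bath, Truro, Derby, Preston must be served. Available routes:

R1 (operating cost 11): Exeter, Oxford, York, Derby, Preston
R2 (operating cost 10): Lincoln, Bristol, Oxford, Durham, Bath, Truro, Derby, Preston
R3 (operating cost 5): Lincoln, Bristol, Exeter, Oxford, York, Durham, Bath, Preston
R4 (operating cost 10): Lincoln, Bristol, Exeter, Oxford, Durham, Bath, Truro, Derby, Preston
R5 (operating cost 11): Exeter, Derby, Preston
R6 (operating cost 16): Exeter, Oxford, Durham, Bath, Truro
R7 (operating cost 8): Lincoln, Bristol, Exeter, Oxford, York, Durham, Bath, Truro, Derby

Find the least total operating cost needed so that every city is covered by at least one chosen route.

R3, R7 cover every city at operating cost 5 + 8 = 13.
Any cover uses at least 2 routes; among all covering selections none totals below 13.

13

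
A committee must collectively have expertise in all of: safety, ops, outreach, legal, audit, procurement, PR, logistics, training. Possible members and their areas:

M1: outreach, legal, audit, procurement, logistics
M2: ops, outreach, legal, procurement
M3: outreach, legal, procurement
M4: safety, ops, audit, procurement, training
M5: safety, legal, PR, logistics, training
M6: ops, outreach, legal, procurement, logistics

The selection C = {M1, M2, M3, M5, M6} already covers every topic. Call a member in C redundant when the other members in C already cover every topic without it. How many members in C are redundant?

Drop M1: audit uncovered — not redundant.
Drop M2: the rest still cover every topic — redundant.
Drop M3: the rest still cover every topic — redundant.
Drop M5: safety, PR, training uncovered — not redundant.
Drop M6: the rest still cover every topic — redundant.
3 redundant: M2, M3, M6.

3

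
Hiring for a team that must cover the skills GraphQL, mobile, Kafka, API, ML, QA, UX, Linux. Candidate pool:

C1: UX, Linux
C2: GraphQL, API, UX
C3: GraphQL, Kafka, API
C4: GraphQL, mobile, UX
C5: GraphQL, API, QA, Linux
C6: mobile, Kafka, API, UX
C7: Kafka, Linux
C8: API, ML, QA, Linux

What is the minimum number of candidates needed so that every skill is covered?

3

C2, C6, C8 together cover {GraphQL, mobile, Kafka, API, ML, QA, UX, Linux} — every skill.
No 2 of the 8 candidates cover everything (all 28 pairs fall short), so 3 is minimum.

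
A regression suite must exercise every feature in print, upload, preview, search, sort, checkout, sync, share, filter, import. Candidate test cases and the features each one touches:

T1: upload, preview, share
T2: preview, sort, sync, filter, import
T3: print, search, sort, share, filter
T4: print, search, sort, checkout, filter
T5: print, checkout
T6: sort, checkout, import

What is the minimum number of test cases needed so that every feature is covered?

T1, T2, T4 together cover {print, upload, preview, search, sort, checkout, sync, share, filter, import} — every feature.
No 2 of the 6 test cases cover everything (all 15 pairs fall short), so 3 is minimum.
Greedy (largest uncovered first) would take T2, T3, T1, T4 — 4 test cases — but 3 suffice.

3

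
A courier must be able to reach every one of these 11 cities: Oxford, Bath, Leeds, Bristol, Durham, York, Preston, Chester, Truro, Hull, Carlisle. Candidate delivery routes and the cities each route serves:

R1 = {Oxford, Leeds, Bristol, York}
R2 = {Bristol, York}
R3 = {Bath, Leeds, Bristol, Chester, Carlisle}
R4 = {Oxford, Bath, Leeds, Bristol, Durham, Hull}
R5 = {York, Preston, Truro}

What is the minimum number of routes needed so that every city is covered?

3

R3, R4, R5 together cover {Oxford, Bath, Leeds, Bristol, Durham, York, Preston, Chester, Truro, Hull, Carlisle} — every city.
No 2 of the 5 routes cover everything (all 10 pairs fall short), so 3 is minimum.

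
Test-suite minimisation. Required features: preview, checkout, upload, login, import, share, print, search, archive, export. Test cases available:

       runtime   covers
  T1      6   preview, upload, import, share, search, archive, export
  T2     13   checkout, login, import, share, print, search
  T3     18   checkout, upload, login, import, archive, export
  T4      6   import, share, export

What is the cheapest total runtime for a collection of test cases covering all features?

T1, T2 cover every feature at runtime 6 + 13 = 19.
Any cover uses at least 2 test cases; among all covering selections none totals below 19.

19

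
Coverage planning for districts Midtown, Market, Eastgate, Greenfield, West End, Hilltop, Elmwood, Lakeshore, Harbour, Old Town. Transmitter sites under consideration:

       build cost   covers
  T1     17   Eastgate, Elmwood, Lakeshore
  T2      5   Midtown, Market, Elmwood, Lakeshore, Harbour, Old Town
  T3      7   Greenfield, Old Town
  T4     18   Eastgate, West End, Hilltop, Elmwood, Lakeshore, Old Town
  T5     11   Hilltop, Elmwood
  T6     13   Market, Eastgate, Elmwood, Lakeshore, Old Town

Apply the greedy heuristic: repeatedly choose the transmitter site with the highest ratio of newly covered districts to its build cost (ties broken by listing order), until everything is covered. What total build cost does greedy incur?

30

Pick 1: T2 adds 6 new (Midtown, Market, Elmwood, Lakeshore, Harbour, Old Town) at build cost 5 (ratio 6/5).
Pick 2: T4 adds 3 new (Eastgate, West End, Hilltop) at build cost 18 (ratio 3/18).
Pick 3: T3 adds 1 new (Greenfield) at build cost 7 (ratio 1/7).
Greedy total build cost: 5 + 18 + 7 = 30.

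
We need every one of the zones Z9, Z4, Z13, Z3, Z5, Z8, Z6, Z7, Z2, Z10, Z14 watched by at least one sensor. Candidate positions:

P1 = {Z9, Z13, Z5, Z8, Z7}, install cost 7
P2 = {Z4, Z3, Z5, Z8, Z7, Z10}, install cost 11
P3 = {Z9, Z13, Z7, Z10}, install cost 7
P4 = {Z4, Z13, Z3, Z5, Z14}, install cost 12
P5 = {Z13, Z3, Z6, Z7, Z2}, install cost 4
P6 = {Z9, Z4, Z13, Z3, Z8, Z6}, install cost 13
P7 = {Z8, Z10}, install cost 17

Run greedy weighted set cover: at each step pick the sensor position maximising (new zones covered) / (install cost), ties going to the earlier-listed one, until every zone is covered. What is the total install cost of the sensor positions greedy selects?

Pick 1: P5 adds 5 new (Z13, Z3, Z6, Z7, Z2) at install cost 4 (ratio 5/4).
Pick 2: P1 adds 3 new (Z9, Z5, Z8) at install cost 7 (ratio 3/7).
Pick 3: P2 adds 2 new (Z4, Z10) at install cost 11 (ratio 2/11).
Pick 4: P4 adds 1 new (Z14) at install cost 12 (ratio 1/12).
Greedy total install cost: 4 + 7 + 11 + 12 = 34. (The true optimum is 30, so greedy overshoots here.)

34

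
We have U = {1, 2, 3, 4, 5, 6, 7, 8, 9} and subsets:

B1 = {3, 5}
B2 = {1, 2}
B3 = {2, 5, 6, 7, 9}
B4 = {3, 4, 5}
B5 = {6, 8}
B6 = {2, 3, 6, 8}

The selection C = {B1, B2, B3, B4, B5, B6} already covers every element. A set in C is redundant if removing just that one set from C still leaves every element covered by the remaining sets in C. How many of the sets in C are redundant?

3

Drop B1: the rest still cover every element — redundant.
Drop B2: 1 uncovered — not redundant.
Drop B3: 7, 9 uncovered — not redundant.
Drop B4: 4 uncovered — not redundant.
Drop B5: the rest still cover every element — redundant.
Drop B6: the rest still cover every element — redundant.
3 redundant: B1, B5, B6.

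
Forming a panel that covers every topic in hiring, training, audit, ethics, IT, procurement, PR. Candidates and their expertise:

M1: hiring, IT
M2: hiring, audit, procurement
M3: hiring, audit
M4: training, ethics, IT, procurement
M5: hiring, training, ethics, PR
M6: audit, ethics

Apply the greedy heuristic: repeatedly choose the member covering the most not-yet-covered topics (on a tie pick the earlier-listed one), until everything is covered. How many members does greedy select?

Pick 1: M4 covers 4 new topics (training, ethics, IT, procurement).
Pick 2: M2 covers 2 new topics (hiring, audit).
Pick 3: M5 covers 1 new topics (PR).
Greedy uses 3 members.

3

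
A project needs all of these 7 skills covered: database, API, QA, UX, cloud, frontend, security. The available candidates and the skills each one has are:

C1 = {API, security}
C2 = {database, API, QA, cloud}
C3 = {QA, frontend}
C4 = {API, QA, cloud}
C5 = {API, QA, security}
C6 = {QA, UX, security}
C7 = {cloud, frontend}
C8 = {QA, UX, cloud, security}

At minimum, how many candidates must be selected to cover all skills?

3

C2, C3, C6 together cover {database, API, QA, UX, cloud, frontend, security} — every skill.
No 2 of the 8 candidates cover everything (all 28 pairs fall short), so 3 is minimum.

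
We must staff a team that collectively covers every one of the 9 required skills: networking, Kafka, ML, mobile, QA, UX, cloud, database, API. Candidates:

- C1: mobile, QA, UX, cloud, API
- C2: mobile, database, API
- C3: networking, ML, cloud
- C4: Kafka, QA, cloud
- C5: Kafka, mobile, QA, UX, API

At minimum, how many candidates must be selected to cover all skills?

C2, C3, C5 together cover {networking, Kafka, ML, mobile, QA, UX, cloud, database, API} — every skill.
No 2 of the 5 candidates cover everything (all 10 pairs fall short), so 3 is minimum.
Greedy (largest uncovered first) would take C1, C3, C2, C4 — 4 candidates — but 3 suffice.

3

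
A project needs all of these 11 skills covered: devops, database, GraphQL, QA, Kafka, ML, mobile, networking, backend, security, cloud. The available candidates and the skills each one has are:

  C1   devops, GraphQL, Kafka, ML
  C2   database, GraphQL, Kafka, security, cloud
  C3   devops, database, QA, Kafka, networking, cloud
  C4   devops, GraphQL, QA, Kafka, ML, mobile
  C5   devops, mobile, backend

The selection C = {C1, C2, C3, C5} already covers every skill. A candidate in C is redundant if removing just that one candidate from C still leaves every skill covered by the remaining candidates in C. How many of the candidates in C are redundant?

Drop C1: ML uncovered — not redundant.
Drop C2: security uncovered — not redundant.
Drop C3: QA, networking uncovered — not redundant.
Drop C5: mobile, backend uncovered — not redundant.
None of the candidates in C is redundant.

0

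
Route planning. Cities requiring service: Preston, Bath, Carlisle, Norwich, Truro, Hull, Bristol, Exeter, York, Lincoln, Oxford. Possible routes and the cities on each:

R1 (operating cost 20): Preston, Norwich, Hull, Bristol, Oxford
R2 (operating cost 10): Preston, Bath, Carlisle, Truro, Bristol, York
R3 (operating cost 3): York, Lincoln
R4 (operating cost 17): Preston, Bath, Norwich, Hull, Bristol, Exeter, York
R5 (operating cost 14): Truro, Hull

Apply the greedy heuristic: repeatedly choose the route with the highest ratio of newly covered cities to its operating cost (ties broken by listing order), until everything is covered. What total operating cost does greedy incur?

50

Pick 1: R3 adds 2 new (York, Lincoln) at operating cost 3 (ratio 2/3).
Pick 2: R2 adds 5 new (Preston, Bath, Carlisle, Truro, Bristol) at operating cost 10 (ratio 5/10).
Pick 3: R4 adds 3 new (Norwich, Hull, Exeter) at operating cost 17 (ratio 3/17).
Pick 4: R1 adds 1 new (Oxford) at operating cost 20 (ratio 1/20).
Greedy total operating cost: 3 + 10 + 17 + 20 = 50.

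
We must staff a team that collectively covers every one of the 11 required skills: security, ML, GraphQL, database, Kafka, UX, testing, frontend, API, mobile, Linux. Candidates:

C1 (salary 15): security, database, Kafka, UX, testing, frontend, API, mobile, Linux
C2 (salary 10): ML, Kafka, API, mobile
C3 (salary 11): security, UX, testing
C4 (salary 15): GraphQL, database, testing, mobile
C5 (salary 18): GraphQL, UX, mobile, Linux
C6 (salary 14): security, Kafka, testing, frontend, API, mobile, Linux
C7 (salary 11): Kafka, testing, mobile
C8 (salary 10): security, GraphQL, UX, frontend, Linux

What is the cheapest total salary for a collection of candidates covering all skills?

35

C1, C2, C8 cover every skill at salary 15 + 10 + 10 = 35.
Any cover uses at least 3 candidates; among all covering selections none totals below 35.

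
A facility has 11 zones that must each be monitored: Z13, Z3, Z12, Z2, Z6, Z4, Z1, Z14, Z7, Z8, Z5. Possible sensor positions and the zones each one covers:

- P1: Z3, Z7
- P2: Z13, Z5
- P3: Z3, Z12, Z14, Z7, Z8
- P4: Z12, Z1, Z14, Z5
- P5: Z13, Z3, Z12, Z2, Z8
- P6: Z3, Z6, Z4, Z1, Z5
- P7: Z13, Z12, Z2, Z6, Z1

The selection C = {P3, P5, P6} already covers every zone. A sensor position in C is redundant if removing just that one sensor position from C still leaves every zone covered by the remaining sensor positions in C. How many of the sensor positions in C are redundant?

Drop P3: Z14, Z7 uncovered — not redundant.
Drop P5: Z13, Z2 uncovered — not redundant.
Drop P6: Z6, Z4, Z1, Z5 uncovered — not redundant.
None of the sensor positions in C is redundant.

0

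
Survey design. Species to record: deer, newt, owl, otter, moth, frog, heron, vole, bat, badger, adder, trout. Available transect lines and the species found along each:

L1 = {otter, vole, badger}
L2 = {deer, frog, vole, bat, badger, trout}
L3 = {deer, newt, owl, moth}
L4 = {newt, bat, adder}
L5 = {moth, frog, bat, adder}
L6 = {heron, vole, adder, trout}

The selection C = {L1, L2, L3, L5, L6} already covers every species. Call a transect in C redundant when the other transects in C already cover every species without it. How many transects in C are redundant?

2

Drop L1: otter uncovered — not redundant.
Drop L2: the rest still cover every species — redundant.
Drop L3: newt, owl uncovered — not redundant.
Drop L5: the rest still cover every species — redundant.
Drop L6: heron uncovered — not redundant.
2 redundant: L2, L5.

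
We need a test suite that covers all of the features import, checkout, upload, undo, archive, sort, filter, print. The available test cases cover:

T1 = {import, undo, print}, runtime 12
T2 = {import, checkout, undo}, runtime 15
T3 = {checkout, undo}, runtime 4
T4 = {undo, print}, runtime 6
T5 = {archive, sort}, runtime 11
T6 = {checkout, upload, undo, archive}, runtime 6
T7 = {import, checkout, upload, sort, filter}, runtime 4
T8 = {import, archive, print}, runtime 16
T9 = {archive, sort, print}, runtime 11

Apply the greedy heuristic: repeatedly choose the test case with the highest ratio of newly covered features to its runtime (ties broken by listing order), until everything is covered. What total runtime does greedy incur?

Pick 1: T7 adds 5 new (import, checkout, upload, sort, filter) at runtime 4 (ratio 5/4).
Pick 2: T4 adds 2 new (undo, print) at runtime 6 (ratio 2/6).
Pick 3: T6 adds 1 new (archive) at runtime 6 (ratio 1/6).
Greedy total runtime: 4 + 6 + 6 = 16.

16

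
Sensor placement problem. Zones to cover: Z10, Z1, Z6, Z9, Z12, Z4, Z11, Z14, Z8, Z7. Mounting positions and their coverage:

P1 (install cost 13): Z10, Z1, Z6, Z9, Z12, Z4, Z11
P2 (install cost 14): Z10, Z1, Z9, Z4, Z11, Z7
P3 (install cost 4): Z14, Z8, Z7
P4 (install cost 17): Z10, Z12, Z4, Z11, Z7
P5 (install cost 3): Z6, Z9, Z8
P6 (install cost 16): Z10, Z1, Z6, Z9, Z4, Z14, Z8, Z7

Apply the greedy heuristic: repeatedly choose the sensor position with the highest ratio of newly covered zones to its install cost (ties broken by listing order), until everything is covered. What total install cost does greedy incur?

Pick 1: P5 adds 3 new (Z6, Z9, Z8) at install cost 3 (ratio 3/3).
Pick 2: P3 adds 2 new (Z14, Z7) at install cost 4 (ratio 2/4).
Pick 3: P1 adds 5 new (Z10, Z1, Z12, Z4, Z11) at install cost 13 (ratio 5/13).
Greedy total install cost: 3 + 4 + 13 = 20. (The true optimum is 17, so greedy overshoots here.)

20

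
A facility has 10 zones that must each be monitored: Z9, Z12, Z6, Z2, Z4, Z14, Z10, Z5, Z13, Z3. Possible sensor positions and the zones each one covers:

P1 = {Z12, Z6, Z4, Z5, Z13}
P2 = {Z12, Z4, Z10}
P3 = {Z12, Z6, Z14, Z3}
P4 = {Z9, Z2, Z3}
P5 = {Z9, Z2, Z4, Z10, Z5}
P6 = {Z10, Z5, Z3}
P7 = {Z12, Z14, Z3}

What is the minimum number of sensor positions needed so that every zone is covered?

3

P1, P3, P5 together cover {Z9, Z12, Z6, Z2, Z4, Z14, Z10, Z5, Z13, Z3} — every zone.
No 2 of the 7 sensor positions cover everything (all 21 pairs fall short), so 3 is minimum.
Greedy (largest uncovered first) would take P1, P4, P2, P3 — 4 sensor positions — but 3 suffice.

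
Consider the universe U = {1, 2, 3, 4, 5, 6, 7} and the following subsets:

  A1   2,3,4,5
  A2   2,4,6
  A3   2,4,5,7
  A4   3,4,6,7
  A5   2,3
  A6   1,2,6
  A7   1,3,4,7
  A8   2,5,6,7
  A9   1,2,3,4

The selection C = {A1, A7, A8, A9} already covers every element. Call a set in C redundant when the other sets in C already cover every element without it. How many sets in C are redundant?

Drop A1: the rest still cover every element — redundant.
Drop A7: the rest still cover every element — redundant.
Drop A8: 6 uncovered — not redundant.
Drop A9: the rest still cover every element — redundant.
3 redundant: A1, A7, A9.

3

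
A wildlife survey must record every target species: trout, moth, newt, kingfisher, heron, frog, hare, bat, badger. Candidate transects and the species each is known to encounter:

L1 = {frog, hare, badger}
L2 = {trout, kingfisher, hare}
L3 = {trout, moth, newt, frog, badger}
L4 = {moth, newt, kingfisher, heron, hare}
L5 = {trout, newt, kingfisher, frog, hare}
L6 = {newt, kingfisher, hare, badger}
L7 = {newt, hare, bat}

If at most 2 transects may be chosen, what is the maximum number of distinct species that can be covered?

Choosing L3, L4 covers {trout, moth, newt, kingfisher, heron, frog, hare, badger} — 8 species.
No choice of 2 transects does better; here bat is left uncovered.

8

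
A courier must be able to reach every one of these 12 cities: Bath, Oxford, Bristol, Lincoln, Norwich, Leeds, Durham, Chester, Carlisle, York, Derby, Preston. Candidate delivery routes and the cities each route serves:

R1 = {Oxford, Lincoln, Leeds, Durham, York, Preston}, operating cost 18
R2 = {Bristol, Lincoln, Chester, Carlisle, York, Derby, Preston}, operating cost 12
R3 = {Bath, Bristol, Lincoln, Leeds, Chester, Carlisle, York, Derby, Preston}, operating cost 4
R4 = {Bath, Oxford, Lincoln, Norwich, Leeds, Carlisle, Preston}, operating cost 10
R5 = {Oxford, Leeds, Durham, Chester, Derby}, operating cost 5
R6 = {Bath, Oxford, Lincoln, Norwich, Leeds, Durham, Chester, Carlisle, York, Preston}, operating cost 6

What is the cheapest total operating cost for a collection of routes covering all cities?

10

R3, R6 cover every city at operating cost 4 + 6 = 10.
Any cover uses at least 2 routes; among all covering selections none totals below 10.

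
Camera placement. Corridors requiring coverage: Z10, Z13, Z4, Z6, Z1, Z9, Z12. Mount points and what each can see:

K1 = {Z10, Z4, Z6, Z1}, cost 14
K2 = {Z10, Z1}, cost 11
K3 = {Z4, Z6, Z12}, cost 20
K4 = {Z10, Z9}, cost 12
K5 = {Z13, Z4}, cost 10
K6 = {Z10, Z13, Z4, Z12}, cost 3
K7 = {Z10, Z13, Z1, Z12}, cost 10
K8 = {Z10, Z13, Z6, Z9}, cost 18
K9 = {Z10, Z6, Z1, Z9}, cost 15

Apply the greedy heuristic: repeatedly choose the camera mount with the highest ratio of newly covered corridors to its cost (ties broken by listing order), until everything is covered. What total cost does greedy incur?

Pick 1: K6 adds 4 new (Z10, Z13, Z4, Z12) at cost 3 (ratio 4/3).
Pick 2: K9 adds 3 new (Z6, Z1, Z9) at cost 15 (ratio 3/15).
Greedy total cost: 3 + 15 = 18.

18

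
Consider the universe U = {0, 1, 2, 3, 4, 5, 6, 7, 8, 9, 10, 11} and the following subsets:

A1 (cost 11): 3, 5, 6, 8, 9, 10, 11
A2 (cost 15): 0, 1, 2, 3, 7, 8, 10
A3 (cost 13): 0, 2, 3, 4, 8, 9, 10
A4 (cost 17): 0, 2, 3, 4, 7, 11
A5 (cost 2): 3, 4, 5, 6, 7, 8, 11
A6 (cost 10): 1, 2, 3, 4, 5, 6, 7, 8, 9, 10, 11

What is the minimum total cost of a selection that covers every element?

23

A3, A6 cover every element at cost 13 + 10 = 23.
Any cover uses at least 2 sets; among all covering selections none totals below 23.
Greedy by coverage-per-cost would pick A5, A6, A3 for 25 — worse than the optimum 23.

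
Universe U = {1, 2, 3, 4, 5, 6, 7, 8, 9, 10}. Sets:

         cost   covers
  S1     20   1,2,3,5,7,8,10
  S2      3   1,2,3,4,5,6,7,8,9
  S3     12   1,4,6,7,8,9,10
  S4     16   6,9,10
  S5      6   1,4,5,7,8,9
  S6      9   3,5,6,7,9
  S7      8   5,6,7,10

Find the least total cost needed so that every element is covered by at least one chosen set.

S2, S7 cover every element at cost 3 + 8 = 11.
Any cover uses at least 2 sets; among all covering selections none totals below 11.

11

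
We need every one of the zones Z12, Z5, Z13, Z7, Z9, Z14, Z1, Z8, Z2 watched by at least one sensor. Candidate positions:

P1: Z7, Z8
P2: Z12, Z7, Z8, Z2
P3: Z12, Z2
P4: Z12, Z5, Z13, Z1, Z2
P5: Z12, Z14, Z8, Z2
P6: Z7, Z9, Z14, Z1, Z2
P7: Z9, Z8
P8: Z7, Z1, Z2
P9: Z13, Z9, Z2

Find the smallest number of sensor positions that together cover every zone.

P1, P4, P6 together cover {Z12, Z5, Z13, Z7, Z9, Z14, Z1, Z8, Z2} — every zone.
No 2 of the 9 sensor positions cover everything (all 36 pairs fall short), so 3 is minimum.

3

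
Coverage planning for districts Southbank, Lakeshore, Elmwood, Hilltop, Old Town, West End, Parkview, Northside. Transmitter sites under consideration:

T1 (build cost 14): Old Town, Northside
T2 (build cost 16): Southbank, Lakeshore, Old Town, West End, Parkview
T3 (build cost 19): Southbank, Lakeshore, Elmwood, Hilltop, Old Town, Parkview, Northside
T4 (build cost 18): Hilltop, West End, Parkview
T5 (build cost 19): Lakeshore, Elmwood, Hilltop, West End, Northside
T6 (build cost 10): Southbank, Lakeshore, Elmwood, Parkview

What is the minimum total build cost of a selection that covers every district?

35

T2, T3 cover every district at build cost 16 + 19 = 35.
Any cover uses at least 2 transmitter sites; among all covering selections none totals below 35.
Greedy by coverage-per-build cost would pick T6, T3, T2 for 45 — worse than the optimum 35.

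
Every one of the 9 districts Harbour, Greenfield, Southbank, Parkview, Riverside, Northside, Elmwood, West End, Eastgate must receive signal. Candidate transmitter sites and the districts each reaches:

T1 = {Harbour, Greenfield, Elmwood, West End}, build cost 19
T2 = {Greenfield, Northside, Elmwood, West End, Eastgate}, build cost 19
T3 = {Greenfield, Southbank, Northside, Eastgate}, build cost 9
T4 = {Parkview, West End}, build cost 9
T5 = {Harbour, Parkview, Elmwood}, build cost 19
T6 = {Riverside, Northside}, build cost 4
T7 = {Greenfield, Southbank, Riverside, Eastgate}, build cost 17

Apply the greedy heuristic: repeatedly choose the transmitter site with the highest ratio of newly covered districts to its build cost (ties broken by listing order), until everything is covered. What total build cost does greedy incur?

Pick 1: T6 adds 2 new (Riverside, Northside) at build cost 4 (ratio 2/4).
Pick 2: T3 adds 3 new (Greenfield, Southbank, Eastgate) at build cost 9 (ratio 3/9).
Pick 3: T4 adds 2 new (Parkview, West End) at build cost 9 (ratio 2/9).
Pick 4: T1 adds 2 new (Harbour, Elmwood) at build cost 19 (ratio 2/19).
Greedy total build cost: 4 + 9 + 9 + 19 = 41.

41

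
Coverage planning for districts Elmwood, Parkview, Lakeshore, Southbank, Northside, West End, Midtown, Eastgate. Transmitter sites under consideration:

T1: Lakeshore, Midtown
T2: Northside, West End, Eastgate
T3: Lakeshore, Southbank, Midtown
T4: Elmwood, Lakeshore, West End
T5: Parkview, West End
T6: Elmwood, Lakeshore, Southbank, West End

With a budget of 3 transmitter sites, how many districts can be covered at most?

Choosing T1, T2, T6 covers {Elmwood, Lakeshore, Southbank, Northside, West End, Midtown, Eastgate} — 7 districts.
No choice of 3 transmitter sites does better; here Parkview is left uncovered.

7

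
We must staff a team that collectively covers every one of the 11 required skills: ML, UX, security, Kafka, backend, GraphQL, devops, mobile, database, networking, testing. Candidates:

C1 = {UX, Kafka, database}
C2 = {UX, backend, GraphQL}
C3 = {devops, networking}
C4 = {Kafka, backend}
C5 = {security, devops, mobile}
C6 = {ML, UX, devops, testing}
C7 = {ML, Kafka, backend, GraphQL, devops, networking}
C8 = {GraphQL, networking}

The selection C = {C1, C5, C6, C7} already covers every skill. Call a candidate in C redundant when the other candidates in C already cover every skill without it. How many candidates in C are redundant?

Drop C1: database uncovered — not redundant.
Drop C5: security, mobile uncovered — not redundant.
Drop C6: testing uncovered — not redundant.
Drop C7: backend, GraphQL, networking uncovered — not redundant.
None of the candidates in C is redundant.

0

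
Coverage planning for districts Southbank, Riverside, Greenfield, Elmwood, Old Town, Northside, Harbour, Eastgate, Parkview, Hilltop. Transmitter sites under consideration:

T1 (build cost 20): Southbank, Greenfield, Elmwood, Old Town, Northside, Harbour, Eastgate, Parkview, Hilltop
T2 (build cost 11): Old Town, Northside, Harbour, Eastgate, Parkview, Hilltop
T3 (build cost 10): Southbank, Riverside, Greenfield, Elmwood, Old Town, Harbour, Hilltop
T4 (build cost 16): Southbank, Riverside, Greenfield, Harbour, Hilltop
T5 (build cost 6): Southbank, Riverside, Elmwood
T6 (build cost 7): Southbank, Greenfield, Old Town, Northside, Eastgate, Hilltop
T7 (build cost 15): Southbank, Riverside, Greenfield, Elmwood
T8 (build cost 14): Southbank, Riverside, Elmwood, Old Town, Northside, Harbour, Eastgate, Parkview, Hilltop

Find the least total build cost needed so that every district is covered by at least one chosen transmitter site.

T2, T3 cover every district at build cost 11 + 10 = 21.
Any cover uses at least 2 transmitter sites; among all covering selections none totals below 21.

21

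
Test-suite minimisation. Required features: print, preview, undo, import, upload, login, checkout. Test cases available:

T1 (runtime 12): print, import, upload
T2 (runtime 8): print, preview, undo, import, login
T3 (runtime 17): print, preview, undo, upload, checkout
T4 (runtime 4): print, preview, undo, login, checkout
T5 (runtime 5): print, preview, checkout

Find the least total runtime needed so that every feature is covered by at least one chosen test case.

16

T1, T4 cover every feature at runtime 12 + 4 = 16.
Any cover uses at least 2 test cases; among all covering selections none totals below 16.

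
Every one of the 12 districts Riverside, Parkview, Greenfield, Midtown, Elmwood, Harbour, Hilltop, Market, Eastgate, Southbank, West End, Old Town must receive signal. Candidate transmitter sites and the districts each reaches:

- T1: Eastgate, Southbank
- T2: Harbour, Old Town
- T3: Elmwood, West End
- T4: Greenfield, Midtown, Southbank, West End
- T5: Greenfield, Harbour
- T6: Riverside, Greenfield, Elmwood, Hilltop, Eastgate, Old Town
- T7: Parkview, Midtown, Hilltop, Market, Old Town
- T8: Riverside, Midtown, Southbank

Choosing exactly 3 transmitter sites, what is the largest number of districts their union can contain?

Choosing T4, T6, T7 covers {Riverside, Parkview, Greenfield, Midtown, Elmwood, Hilltop, Market, Eastgate, Southbank, West End, Old Town} — 11 districts.
No choice of 3 transmitter sites does better; here Harbour is left uncovered.

11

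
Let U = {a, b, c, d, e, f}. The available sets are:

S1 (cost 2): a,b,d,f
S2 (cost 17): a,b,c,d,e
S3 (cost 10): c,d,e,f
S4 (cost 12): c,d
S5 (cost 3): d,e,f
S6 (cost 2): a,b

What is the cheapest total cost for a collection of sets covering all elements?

S1, S3 cover every element at cost 2 + 10 = 12.
Any cover uses at least 2 sets; among all covering selections none totals below 12.

12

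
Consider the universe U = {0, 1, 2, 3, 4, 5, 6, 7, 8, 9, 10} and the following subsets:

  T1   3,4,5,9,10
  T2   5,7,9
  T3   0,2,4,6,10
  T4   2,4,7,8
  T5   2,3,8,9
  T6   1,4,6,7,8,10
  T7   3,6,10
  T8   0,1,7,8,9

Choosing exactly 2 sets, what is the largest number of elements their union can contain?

Choosing T1, T6 covers {1, 3, 4, 5, 6, 7, 8, 9, 10} — 9 elements.
No choice of 2 sets does better; here 0, 2 are left uncovered.

9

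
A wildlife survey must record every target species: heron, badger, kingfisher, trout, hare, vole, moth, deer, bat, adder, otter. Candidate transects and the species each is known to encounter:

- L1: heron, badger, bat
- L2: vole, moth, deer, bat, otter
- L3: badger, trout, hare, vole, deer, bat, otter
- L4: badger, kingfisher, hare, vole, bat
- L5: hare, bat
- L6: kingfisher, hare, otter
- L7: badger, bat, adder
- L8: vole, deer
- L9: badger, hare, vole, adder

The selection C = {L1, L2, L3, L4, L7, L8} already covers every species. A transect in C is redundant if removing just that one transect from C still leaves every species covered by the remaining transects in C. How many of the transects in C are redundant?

1

Drop L1: heron uncovered — not redundant.
Drop L2: moth uncovered — not redundant.
Drop L3: trout uncovered — not redundant.
Drop L4: kingfisher uncovered — not redundant.
Drop L7: adder uncovered — not redundant.
Drop L8: the rest still cover every species — redundant.
1 redundant: L8.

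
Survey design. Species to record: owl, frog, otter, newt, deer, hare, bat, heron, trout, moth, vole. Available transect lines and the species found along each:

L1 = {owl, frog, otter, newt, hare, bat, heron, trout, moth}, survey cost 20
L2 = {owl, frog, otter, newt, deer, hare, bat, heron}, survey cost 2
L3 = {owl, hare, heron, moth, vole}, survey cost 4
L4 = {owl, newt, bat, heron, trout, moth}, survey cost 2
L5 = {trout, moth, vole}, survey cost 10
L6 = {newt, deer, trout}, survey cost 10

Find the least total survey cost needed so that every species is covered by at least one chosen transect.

8

L2, L3, L4 cover every species at survey cost 2 + 4 + 2 = 8.
Any cover uses at least 2 transects; among all covering selections none totals below 8.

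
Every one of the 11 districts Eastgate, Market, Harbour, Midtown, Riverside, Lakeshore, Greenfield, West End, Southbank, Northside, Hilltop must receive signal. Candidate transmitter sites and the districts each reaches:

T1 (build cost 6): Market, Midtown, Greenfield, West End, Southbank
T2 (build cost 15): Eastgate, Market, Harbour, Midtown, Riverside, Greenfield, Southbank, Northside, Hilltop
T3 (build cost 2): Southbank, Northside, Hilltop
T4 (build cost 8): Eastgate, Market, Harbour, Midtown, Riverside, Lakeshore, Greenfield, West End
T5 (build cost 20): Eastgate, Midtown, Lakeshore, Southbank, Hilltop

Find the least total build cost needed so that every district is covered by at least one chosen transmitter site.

T3, T4 cover every district at build cost 2 + 8 = 10.
Any cover uses at least 2 transmitter sites; among all covering selections none totals below 10.

10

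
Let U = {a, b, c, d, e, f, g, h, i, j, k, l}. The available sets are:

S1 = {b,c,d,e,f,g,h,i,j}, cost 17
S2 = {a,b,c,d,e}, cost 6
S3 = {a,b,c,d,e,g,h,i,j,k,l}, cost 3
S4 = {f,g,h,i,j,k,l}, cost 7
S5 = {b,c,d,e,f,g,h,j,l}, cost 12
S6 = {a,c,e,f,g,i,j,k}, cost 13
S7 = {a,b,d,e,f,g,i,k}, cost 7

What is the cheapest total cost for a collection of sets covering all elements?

10

S3, S4 cover every element at cost 3 + 7 = 10.
Any cover uses at least 2 sets; among all covering selections none totals below 10.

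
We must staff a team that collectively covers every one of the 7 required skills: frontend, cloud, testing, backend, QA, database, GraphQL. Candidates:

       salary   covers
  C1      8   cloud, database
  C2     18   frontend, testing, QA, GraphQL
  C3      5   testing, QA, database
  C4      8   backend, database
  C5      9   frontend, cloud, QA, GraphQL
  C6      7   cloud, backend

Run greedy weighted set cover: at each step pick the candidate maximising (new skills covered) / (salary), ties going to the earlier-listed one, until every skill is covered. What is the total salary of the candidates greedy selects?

21

Pick 1: C3 adds 3 new (testing, QA, database) at salary 5 (ratio 3/5).
Pick 2: C5 adds 3 new (frontend, cloud, GraphQL) at salary 9 (ratio 3/9).
Pick 3: C6 adds 1 new (backend) at salary 7 (ratio 1/7).
Greedy total salary: 5 + 9 + 7 = 21.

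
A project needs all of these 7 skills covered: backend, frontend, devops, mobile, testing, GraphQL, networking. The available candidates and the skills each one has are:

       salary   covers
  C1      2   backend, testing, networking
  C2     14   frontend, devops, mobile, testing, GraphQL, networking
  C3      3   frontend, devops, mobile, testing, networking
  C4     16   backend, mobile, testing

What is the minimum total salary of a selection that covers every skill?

C1, C2 cover every skill at salary 2 + 14 = 16.
Any cover uses at least 2 candidates; among all covering selections none totals below 16.
Greedy by coverage-per-salary would pick C3, C1, C2 for 19 — worse than the optimum 16.

16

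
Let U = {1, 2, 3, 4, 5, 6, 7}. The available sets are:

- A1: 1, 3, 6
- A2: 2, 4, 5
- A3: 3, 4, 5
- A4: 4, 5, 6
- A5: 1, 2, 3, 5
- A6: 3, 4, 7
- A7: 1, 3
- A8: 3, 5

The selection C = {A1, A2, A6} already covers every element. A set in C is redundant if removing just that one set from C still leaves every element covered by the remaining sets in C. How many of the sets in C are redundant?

0

Drop A1: 1, 6 uncovered — not redundant.
Drop A2: 2, 5 uncovered — not redundant.
Drop A6: 7 uncovered — not redundant.
None of the sets in C is redundant.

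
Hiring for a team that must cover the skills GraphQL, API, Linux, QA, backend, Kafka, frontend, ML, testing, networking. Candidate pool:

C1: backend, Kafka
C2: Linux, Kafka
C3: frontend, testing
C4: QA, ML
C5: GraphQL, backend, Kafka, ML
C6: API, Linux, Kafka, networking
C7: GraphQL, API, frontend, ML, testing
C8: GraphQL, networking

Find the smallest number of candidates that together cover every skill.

4

C1, C4, C6, C7 together cover {GraphQL, API, Linux, QA, backend, Kafka, frontend, ML, testing, networking} — every skill.
No 3 of the 8 candidates cover everything (all 56 triples fall short), so 4 is minimum.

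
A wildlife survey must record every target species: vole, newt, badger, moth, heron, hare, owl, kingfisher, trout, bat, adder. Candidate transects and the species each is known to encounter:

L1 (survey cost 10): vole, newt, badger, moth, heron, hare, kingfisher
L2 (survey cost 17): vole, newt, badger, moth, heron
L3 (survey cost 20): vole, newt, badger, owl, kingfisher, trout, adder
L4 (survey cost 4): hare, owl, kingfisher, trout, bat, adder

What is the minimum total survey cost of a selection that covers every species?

14

L1, L4 cover every species at survey cost 10 + 4 = 14.
Any cover uses at least 2 transects; among all covering selections none totals below 14.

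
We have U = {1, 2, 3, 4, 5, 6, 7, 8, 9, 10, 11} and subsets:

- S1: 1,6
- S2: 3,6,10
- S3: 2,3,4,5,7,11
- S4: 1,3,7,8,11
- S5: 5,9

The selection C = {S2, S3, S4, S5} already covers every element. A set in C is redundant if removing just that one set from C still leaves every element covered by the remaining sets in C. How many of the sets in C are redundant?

0

Drop S2: 6, 10 uncovered — not redundant.
Drop S3: 2, 4 uncovered — not redundant.
Drop S4: 1, 8 uncovered — not redundant.
Drop S5: 9 uncovered — not redundant.
None of the sets in C is redundant.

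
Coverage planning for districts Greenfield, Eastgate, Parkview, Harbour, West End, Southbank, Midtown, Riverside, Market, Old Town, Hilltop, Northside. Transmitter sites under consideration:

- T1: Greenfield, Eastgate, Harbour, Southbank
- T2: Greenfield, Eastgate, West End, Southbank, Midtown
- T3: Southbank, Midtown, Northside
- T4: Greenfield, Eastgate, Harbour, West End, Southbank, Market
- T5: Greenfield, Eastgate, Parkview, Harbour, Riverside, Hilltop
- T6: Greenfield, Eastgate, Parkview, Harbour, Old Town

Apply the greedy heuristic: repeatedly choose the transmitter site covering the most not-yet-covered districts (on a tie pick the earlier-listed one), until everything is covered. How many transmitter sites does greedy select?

Pick 1: T4 covers 6 new districts (Greenfield, Eastgate, Harbour, West End, Southbank, Market).
Pick 2: T5 covers 3 new districts (Parkview, Riverside, Hilltop).
Pick 3: T3 covers 2 new districts (Midtown, Northside).
Pick 4: T6 covers 1 new districts (Old Town).
Greedy uses 4 transmitter sites.

4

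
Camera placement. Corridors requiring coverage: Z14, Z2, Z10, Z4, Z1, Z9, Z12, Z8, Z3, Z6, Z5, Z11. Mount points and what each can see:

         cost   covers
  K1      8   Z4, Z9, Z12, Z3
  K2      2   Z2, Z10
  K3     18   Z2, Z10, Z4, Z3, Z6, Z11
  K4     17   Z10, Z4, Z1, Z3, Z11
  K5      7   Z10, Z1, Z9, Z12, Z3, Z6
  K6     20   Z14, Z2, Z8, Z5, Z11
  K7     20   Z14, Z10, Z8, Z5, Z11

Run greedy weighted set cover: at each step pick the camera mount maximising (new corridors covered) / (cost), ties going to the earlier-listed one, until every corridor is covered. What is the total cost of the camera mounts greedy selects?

Pick 1: K2 adds 2 new (Z2, Z10) at cost 2 (ratio 2/2).
Pick 2: K5 adds 5 new (Z1, Z9, Z12, Z3, Z6) at cost 7 (ratio 5/7).
Pick 3: K6 adds 4 new (Z14, Z8, Z5, Z11) at cost 20 (ratio 4/20).
Pick 4: K1 adds 1 new (Z4) at cost 8 (ratio 1/8).
Greedy total cost: 2 + 7 + 20 + 8 = 37. (The true optimum is 35, so greedy overshoots here.)

37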